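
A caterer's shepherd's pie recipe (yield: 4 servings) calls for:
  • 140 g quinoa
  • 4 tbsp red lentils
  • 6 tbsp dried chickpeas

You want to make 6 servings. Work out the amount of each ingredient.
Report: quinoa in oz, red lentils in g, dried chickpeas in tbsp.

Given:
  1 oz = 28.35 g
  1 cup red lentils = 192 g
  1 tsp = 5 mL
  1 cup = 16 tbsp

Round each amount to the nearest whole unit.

quinoa: 7 oz; red lentils: 72 g; dried chickpeas: 9 tbsp

Scaling factor: 6/4 = 3/2 = 1.5.
quinoa: 140 g × 3/2 ÷ 28.35 g/oz ≈ 7 oz
red lentils: 4 tbsp × 3/2 ÷ 16 tbsp/cup × 192 g/cup = 72 g
dried chickpeas: 6 tbsp × 3/2 = 9 tbsp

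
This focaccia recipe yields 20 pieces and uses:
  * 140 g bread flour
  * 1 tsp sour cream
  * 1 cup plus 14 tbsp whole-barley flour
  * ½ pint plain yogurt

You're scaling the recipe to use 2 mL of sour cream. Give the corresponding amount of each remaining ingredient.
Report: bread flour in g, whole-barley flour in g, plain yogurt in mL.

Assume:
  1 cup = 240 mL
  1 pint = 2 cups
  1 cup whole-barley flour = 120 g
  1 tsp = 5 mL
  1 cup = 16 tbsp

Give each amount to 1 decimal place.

bread flour: 56.0 g; whole-barley flour: 90.0 g; plain yogurt: 96.0 mL

The original recipe has 5 mL of sour cream, so the scaling factor is 2 ÷ 5 = 2/5 = 0.4.
bread flour: 140 g × 2/5 = 56.0 g
whole-barley flour: (1 cup + 14 tbsp = 1.875 cup) × 2/5 × 120 g/cup = 90.0 g
plain yogurt: 0.5 pint × 2/5 × 2 cup/pint × 240 mL/cup = 96.0 mL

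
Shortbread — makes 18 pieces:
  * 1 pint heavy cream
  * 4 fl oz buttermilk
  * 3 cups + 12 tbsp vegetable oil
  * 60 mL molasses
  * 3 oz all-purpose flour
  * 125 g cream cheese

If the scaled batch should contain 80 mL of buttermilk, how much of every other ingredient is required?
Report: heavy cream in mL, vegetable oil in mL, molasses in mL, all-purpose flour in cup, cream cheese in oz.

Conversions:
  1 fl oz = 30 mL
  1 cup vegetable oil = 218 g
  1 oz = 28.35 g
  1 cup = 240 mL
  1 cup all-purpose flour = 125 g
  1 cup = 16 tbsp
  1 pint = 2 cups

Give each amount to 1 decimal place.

The original recipe has 120 mL of buttermilk, so the scaling factor is 80 ÷ 120 = 2/3.
heavy cream: 1 pint × 2/3 × 2 cup/pint × 240 mL/cup = 320.0 mL
vegetable oil: (3 cup + 12 tbsp = 3.75 cup) × 2/3 × 240 mL/cup = 600.0 mL
molasses: 60 mL × 2/3 = 40.0 mL
all-purpose flour: 3 oz × 2/3 × 28.35 g/oz ÷ 125 g/cup ≈ 0.5 cup
cream cheese: 125 g × 2/3 ÷ 28.35 g/oz ≈ 2.9 oz

heavy cream: 320.0 mL; vegetable oil: 600.0 mL; molasses: 40.0 mL; all-purpose flour: 0.5 cup; cream cheese: 2.9 oz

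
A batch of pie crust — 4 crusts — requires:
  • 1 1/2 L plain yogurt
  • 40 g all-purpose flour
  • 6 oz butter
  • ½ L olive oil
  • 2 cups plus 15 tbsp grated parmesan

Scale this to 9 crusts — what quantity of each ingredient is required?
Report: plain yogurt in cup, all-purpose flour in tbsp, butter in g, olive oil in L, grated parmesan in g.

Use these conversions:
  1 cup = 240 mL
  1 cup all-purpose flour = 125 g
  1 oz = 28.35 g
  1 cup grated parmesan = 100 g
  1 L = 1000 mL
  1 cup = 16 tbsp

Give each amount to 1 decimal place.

Scaling factor: 9/4 = 2.25.
plain yogurt: 1.5 L × 9/4 × 1000 mL/L ÷ 240 mL/cup ≈ 14.1 cup
all-purpose flour: 40 g × 9/4 ÷ 125 g/cup × 16 tbsp/cup ≈ 11.5 tbsp
butter: 6 oz × 9/4 × 28.35 g/oz ≈ 382.7 g
olive oil: 0.5 L × 9/4 ≈ 1.1 L
grated parmesan: (2 cup + 15 tbsp = 2.9375 cup) × 9/4 × 100 g/cup ≈ 660.9 g

plain yogurt: 14.1 cup; all-purpose flour: 11.5 tbsp; butter: 382.7 g; olive oil: 1.1 L; grated parmesan: 660.9 g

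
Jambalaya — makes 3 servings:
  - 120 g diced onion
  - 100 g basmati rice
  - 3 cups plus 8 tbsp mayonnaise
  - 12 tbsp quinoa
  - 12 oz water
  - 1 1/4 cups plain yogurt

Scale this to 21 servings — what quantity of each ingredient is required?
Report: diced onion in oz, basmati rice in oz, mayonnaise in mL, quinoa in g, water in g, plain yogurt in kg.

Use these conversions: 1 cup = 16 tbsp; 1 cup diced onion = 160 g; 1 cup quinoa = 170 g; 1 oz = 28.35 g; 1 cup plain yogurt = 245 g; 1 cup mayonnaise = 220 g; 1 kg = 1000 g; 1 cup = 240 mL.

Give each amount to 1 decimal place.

Scaling factor: 21/3 = 7.
diced onion: 120 g × 7 ÷ 28.35 g/oz ≈ 29.6 oz
basmati rice: 100 g × 7 ÷ 28.35 g/oz ≈ 24.7 oz
mayonnaise: (3 cup + 8 tbsp = 3.5 cup) × 7 × 240 mL/cup = 5880.0 mL
quinoa: 12 tbsp × 7 ÷ 16 tbsp/cup × 170 g/cup = 892.5 g
water: 12 oz × 7 × 28.35 g/oz = 2381.4 g
plain yogurt: 1.25 cup × 7 × 245 g/cup ÷ 1000 g/kg ≈ 2.1 kg

diced onion: 29.6 oz; basmati rice: 24.7 oz; mayonnaise: 5880.0 mL; quinoa: 892.5 g; water: 2381.4 g; plain yogurt: 2.1 kg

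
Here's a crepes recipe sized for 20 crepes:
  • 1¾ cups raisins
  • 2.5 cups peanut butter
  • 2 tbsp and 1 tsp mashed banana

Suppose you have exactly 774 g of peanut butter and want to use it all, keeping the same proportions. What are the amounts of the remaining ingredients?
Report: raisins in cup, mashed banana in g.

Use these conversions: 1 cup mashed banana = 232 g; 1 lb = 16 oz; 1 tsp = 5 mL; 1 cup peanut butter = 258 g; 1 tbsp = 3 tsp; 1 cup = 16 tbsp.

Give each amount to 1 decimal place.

The original recipe has 645 g of peanut butter, so the scaling factor is 774 ÷ 645 = 6/5 = 1.2.
raisins: 1.75 cup × 6/5 = 2.1 cup
mashed banana: (2 tbsp + 1 tsp = 7/3 tbsp) × 6/5 ÷ 16 tbsp/cup × 232 g/cup = 40.6 g

raisins: 2.1 cup; mashed banana: 40.6 g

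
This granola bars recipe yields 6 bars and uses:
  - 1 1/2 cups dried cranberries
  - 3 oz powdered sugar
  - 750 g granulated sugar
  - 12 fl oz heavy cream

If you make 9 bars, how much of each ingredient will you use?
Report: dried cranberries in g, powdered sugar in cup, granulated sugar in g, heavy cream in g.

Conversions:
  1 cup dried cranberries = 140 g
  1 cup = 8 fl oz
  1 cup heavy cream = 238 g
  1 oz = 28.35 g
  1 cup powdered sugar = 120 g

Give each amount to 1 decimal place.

dried cranberries: 315.0 g; powdered sugar: 1.1 cup; granulated sugar: 1125.0 g; heavy cream: 535.5 g

Scaling factor: 9/6 = 3/2 = 1.5.
dried cranberries: 1.5 cup × 3/2 × 140 g/cup = 315.0 g
powdered sugar: 3 oz × 3/2 × 28.35 g/oz ÷ 120 g/cup ≈ 1.1 cup
granulated sugar: 750 g × 3/2 = 1125.0 g
heavy cream: 12 fl oz × 3/2 ÷ 8 fl oz/cup × 238 g/cup = 535.5 g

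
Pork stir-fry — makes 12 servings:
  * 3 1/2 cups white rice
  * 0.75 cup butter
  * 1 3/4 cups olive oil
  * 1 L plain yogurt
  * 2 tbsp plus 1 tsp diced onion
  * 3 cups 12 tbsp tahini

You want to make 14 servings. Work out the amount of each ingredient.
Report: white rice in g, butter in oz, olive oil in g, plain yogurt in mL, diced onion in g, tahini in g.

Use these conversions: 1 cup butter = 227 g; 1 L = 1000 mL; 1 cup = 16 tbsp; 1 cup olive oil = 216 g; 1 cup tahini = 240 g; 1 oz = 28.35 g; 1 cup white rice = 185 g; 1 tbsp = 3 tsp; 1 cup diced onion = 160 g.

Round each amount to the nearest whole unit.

white rice: 755 g; butter: 7 oz; olive oil: 441 g; plain yogurt: 1167 mL; diced onion: 27 g; tahini: 1050 g

Scaling factor: 14/12 = 7/6.
white rice: 3.5 cup × 7/6 × 185 g/cup ≈ 755 g
butter: 0.75 cup × 7/6 × 227 g/cup ÷ 28.35 g/oz ≈ 7 oz
olive oil: 1.75 cup × 7/6 × 216 g/cup = 441 g
plain yogurt: 1 L × 7/6 × 1000 mL/L ≈ 1167 mL
diced onion: (2 tbsp + 1 tsp = 7/3 tbsp) × 7/6 ÷ 16 tbsp/cup × 160 g/cup ≈ 27 g
tahini: (3 cup + 12 tbsp = 3.75 cup) × 7/6 × 240 g/cup = 1050 g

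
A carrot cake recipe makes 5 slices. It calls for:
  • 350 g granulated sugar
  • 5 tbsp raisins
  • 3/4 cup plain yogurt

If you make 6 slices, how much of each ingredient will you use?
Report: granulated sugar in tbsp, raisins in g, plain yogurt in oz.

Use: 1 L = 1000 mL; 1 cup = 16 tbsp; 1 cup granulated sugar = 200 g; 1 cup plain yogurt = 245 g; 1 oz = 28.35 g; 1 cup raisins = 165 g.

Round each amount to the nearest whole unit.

Scaling factor: 6/5 = 1.2.
granulated sugar: 350 g × 6/5 ÷ 200 g/cup × 16 tbsp/cup ≈ 34 tbsp
raisins: 5 tbsp × 6/5 ÷ 16 tbsp/cup × 165 g/cup ≈ 62 g
plain yogurt: 0.75 cup × 6/5 × 245 g/cup ÷ 28.35 g/oz ≈ 8 oz

granulated sugar: 34 tbsp; raisins: 62 g; plain yogurt: 8 oz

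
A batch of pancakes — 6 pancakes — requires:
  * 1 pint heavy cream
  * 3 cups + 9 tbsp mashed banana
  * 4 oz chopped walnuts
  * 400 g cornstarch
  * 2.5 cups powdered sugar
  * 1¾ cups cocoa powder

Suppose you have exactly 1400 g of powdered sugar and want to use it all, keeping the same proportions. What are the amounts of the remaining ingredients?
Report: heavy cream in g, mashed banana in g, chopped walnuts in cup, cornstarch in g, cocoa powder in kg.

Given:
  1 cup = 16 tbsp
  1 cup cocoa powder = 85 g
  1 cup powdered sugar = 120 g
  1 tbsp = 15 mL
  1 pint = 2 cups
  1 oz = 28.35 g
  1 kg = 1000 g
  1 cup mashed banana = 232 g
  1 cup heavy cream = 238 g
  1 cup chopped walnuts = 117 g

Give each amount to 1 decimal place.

heavy cream: 2221.3 g; mashed banana: 3857.0 g; chopped walnuts: 4.5 cup; cornstarch: 1866.7 g; cocoa powder: 0.7 kg

The original recipe has 300 g of powdered sugar, so the scaling factor is 1400 ÷ 300 = 14/3.
heavy cream: 1 pint × 14/3 × 2 cup/pint × 238 g/cup ≈ 2221.3 g
mashed banana: (3 cup + 9 tbsp = 3.5625 cup) × 14/3 × 232 g/cup = 3857.0 g
chopped walnuts: 4 oz × 14/3 × 28.35 g/oz ÷ 117 g/cup ≈ 4.5 cup
cornstarch: 400 g × 14/3 ≈ 1866.7 g
cocoa powder: 1.75 cup × 14/3 × 85 g/cup ÷ 1000 g/kg ≈ 0.7 kg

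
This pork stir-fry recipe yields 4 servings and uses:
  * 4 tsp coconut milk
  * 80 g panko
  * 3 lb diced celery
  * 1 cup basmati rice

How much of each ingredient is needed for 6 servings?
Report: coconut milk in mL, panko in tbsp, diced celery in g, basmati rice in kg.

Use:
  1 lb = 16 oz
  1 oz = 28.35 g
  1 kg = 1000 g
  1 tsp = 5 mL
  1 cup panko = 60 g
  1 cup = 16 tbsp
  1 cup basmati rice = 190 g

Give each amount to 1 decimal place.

Scaling factor: 6/4 = 3/2 = 1.5.
coconut milk: 4 tsp × 3/2 × 5 mL/tsp = 30.0 mL
panko: 80 g × 3/2 ÷ 60 g/cup × 16 tbsp/cup = 32.0 tbsp
diced celery: 3 lb × 3/2 × 16 oz/lb × 28.35 g/oz = 2041.2 g
basmati rice: 1 cup × 3/2 × 190 g/cup ÷ 1000 g/kg ≈ 0.3 kg

coconut milk: 30.0 mL; panko: 32.0 tbsp; diced celery: 2041.2 g; basmati rice: 0.3 kg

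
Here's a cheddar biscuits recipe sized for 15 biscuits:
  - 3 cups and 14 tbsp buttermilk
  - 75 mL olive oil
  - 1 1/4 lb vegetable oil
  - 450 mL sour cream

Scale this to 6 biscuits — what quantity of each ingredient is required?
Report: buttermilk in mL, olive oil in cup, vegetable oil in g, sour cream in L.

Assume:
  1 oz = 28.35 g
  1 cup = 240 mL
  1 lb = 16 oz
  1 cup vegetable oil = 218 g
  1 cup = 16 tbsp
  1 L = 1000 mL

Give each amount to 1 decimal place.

buttermilk: 372.0 mL; olive oil: 0.1 cup; vegetable oil: 226.8 g; sour cream: 0.2 L

Scaling factor: 6/15 = 2/5 = 0.4.
buttermilk: (3 cup + 14 tbsp = 3.875 cup) × 2/5 × 240 mL/cup = 372.0 mL
olive oil: 75 mL × 2/5 ÷ 240 mL/cup ≈ 0.1 cup
vegetable oil: 1.25 lb × 2/5 × 16 oz/lb × 28.35 g/oz = 226.8 g
sour cream: 450 mL × 2/5 ÷ 1000 mL/L ≈ 0.2 L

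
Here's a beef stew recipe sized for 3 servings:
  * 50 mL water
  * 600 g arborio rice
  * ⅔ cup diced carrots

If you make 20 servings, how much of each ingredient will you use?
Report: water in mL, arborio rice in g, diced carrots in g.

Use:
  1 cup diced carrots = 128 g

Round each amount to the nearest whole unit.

Scaling factor: 20/3.
water: 50 mL × 20/3 ≈ 333 mL
arborio rice: 600 g × 20/3 = 4000 g
diced carrots: 2/3 cup × 20/3 × 128 g/cup ≈ 569 g

water: 333 mL; arborio rice: 4000 g; diced carrots: 569 g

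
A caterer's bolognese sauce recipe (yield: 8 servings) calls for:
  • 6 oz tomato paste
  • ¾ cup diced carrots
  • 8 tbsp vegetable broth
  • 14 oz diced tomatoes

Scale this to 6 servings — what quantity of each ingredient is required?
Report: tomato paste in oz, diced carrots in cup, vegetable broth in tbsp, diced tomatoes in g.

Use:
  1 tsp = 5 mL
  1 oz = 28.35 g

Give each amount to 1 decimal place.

tomato paste: 4.5 oz; diced carrots: 0.6 cup; vegetable broth: 6.0 tbsp; diced tomatoes: 297.7 g

Scaling factor: 6/8 = 3/4 = 0.75.
tomato paste: 6 oz × 3/4 = 4.5 oz
diced carrots: 0.75 cup × 3/4 ≈ 0.6 cup
vegetable broth: 8 tbsp × 3/4 = 6.0 tbsp
diced tomatoes: 14 oz × 3/4 × 28.35 g/oz ≈ 297.7 g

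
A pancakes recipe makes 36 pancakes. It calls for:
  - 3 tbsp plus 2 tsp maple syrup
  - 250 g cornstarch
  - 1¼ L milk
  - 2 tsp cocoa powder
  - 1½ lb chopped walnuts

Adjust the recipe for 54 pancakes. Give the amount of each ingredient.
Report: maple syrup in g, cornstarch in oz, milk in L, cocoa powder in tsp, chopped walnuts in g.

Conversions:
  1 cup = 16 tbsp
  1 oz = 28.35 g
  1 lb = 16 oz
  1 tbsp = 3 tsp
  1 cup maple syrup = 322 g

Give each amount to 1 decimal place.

Scaling factor: 54/36 = 3/2 = 1.5.
maple syrup: (3 tbsp + 2 tsp = 11/3 tbsp) × 3/2 ÷ 16 tbsp/cup × 322 g/cup ≈ 110.7 g
cornstarch: 250 g × 3/2 ÷ 28.35 g/oz ≈ 13.2 oz
milk: 1.25 L × 3/2 ≈ 1.9 L
cocoa powder: 2 tsp × 3/2 = 3.0 tsp
chopped walnuts: 1.5 lb × 3/2 × 16 oz/lb × 28.35 g/oz = 1020.6 g

maple syrup: 110.7 g; cornstarch: 13.2 oz; milk: 1.9 L; cocoa powder: 3.0 tsp; chopped walnuts: 1020.6 g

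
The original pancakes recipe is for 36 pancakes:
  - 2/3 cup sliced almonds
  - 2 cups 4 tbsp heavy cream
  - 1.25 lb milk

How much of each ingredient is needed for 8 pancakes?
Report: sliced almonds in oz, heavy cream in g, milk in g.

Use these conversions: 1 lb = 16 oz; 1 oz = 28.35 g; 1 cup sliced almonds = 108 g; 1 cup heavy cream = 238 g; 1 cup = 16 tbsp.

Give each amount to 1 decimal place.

Scaling factor: 8/36 = 2/9.
sliced almonds: 2/3 cup × 2/9 × 108 g/cup ÷ 28.35 g/oz ≈ 0.6 oz
heavy cream: (2 cup + 4 tbsp = 2.25 cup) × 2/9 × 238 g/cup = 119.0 g
milk: 1.25 lb × 2/9 × 16 oz/lb × 28.35 g/oz = 126.0 g

sliced almonds: 0.6 oz; heavy cream: 119.0 g; milk: 126.0 g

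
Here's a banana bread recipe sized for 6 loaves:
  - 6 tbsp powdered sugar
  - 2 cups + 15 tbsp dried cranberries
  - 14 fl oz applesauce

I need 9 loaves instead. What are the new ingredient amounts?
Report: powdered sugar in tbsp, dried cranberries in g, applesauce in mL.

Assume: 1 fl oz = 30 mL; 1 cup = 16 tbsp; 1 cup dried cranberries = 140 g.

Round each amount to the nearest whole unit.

powdered sugar: 9 tbsp; dried cranberries: 617 g; applesauce: 630 mL

Scaling factor: 9/6 = 3/2 = 1.5.
powdered sugar: 6 tbsp × 3/2 = 9 tbsp
dried cranberries: (2 cup + 15 tbsp = 2.9375 cup) × 3/2 × 140 g/cup ≈ 617 g
applesauce: 14 fl oz × 3/2 × 30 mL/fl oz = 630 mL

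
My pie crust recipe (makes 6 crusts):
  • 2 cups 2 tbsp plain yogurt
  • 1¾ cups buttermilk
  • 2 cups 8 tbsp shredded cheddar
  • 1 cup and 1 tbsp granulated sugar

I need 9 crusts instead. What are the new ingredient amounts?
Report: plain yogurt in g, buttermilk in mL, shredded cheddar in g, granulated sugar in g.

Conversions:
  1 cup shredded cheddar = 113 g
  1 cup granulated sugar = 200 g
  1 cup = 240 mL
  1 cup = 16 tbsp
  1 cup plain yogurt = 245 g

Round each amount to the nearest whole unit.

plain yogurt: 781 g; buttermilk: 630 mL; shredded cheddar: 424 g; granulated sugar: 319 g

Scaling factor: 9/6 = 3/2 = 1.5.
plain yogurt: (2 cup + 2 tbsp = 2.125 cup) × 3/2 × 245 g/cup ≈ 781 g
buttermilk: 1.75 cup × 3/2 × 240 mL/cup = 630 mL
shredded cheddar: (2 cup + 8 tbsp = 2.5 cup) × 3/2 × 113 g/cup ≈ 424 g
granulated sugar: (1 cup + 1 tbsp = 1.0625 cup) × 3/2 × 200 g/cup ≈ 319 g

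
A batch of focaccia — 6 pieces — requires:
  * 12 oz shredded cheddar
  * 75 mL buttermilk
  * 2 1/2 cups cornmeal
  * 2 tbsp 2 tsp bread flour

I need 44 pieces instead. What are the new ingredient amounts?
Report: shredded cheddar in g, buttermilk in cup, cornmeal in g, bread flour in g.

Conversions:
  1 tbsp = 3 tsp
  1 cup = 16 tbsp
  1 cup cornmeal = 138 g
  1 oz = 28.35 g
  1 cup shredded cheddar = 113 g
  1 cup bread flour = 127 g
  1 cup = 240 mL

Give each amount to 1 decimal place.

shredded cheddar: 2494.8 g; buttermilk: 2.3 cup; cornmeal: 2530.0 g; bread flour: 155.2 g

Scaling factor: 44/6 = 22/3.
shredded cheddar: 12 oz × 22/3 × 28.35 g/oz = 2494.8 g
buttermilk: 75 mL × 22/3 ÷ 240 mL/cup ≈ 2.3 cup
cornmeal: 2.5 cup × 22/3 × 138 g/cup = 2530.0 g
bread flour: (2 tbsp + 2 tsp = 8/3 tbsp) × 22/3 ÷ 16 tbsp/cup × 127 g/cup ≈ 155.2 g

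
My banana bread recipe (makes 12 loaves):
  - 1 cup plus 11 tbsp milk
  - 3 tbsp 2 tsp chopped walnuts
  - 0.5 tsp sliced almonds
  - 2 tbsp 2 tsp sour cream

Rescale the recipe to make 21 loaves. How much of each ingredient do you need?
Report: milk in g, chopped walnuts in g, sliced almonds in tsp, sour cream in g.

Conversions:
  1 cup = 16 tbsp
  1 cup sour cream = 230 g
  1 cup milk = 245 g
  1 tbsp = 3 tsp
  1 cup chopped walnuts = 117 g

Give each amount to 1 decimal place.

Scaling factor: 21/12 = 7/4 = 1.75.
milk: (1 cup + 11 tbsp = 1.6875 cup) × 7/4 × 245 g/cup ≈ 723.5 g
chopped walnuts: (3 tbsp + 2 tsp = 11/3 tbsp) × 7/4 ÷ 16 tbsp/cup × 117 g/cup ≈ 46.9 g
sliced almonds: 0.5 tsp × 7/4 ≈ 0.9 tsp
sour cream: (2 tbsp + 2 tsp = 8/3 tbsp) × 7/4 ÷ 16 tbsp/cup × 230 g/cup ≈ 67.1 g

milk: 723.5 g; chopped walnuts: 46.9 g; sliced almonds: 0.9 tsp; sour cream: 67.1 g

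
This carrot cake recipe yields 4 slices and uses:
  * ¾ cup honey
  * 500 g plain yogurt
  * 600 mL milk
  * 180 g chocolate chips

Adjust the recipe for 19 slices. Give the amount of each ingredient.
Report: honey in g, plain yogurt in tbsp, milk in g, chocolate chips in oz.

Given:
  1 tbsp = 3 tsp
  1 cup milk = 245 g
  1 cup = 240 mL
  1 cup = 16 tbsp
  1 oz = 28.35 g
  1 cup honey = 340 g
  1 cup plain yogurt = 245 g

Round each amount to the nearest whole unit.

Scaling factor: 19/4 = 4.75.
honey: 0.75 cup × 19/4 × 340 g/cup ≈ 1211 g
plain yogurt: 500 g × 19/4 ÷ 245 g/cup × 16 tbsp/cup ≈ 155 tbsp
milk: 600 mL × 19/4 ÷ 240 mL/cup × 245 g/cup ≈ 2909 g
chocolate chips: 180 g × 19/4 ÷ 28.35 g/oz ≈ 30 oz

honey: 1211 g; plain yogurt: 155 tbsp; milk: 2909 g; chocolate chips: 30 oz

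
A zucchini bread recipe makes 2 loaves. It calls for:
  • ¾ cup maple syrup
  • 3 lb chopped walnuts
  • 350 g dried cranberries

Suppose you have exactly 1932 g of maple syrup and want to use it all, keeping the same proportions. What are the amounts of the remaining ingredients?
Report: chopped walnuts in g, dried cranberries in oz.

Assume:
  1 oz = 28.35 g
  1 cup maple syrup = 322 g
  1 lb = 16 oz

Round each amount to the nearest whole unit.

chopped walnuts: 10886 g; dried cranberries: 99 oz

The original recipe has 241.5 g of maple syrup, so the scaling factor is 1932 ÷ 241.5 = 8.
chopped walnuts: 3 lb × 8 × 16 oz/lb × 28.35 g/oz ≈ 10886 g
dried cranberries: 350 g × 8 ÷ 28.35 g/oz ≈ 99 oz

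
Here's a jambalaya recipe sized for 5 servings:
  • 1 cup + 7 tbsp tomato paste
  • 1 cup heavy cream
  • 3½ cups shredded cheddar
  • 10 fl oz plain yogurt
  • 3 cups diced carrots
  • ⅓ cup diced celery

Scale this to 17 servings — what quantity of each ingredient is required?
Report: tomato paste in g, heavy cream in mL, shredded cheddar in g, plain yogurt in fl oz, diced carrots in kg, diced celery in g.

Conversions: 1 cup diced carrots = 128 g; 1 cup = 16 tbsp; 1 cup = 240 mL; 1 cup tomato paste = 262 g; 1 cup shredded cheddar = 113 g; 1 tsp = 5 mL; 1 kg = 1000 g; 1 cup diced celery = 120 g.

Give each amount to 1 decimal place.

tomato paste: 1280.5 g; heavy cream: 816.0 mL; shredded cheddar: 1344.7 g; plain yogurt: 34.0 fl oz; diced carrots: 1.3 kg; diced celery: 136.0 g

Scaling factor: 17/5 = 3.4.
tomato paste: (1 cup + 7 tbsp = 1.4375 cup) × 17/5 × 262 g/cup ≈ 1280.5 g
heavy cream: 1 cup × 17/5 × 240 mL/cup = 816.0 mL
shredded cheddar: 3.5 cup × 17/5 × 113 g/cup = 1344.7 g
plain yogurt: 10 fl oz × 17/5 = 34.0 fl oz
diced carrots: 3 cup × 17/5 × 128 g/cup ÷ 1000 g/kg ≈ 1.3 kg
diced celery: 1/3 cup × 17/5 × 120 g/cup = 136.0 g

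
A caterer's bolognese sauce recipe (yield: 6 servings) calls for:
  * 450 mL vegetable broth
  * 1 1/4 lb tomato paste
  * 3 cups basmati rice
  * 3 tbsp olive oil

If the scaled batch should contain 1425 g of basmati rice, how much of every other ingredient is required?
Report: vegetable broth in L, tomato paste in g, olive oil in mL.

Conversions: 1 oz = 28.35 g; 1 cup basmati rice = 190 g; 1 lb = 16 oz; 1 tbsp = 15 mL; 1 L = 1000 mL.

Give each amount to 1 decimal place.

The original recipe has 570 g of basmati rice, so the scaling factor is 1425 ÷ 570 = 5/2 = 2.5.
vegetable broth: 450 mL × 5/2 ÷ 1000 mL/L ≈ 1.1 L
tomato paste: 1.25 lb × 5/2 × 16 oz/lb × 28.35 g/oz = 1417.5 g
olive oil: 3 tbsp × 5/2 × 15 mL/tbsp = 112.5 mL

vegetable broth: 1.1 L; tomato paste: 1417.5 g; olive oil: 112.5 mL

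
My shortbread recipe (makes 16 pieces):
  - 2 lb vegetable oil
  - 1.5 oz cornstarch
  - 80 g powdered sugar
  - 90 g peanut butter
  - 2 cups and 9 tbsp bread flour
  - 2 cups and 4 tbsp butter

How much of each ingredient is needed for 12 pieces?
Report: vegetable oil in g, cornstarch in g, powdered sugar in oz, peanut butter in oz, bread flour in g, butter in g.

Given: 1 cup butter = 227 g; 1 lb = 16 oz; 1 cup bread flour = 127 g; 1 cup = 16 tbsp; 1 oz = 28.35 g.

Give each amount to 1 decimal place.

vegetable oil: 680.4 g; cornstarch: 31.9 g; powdered sugar: 2.1 oz; peanut butter: 2.4 oz; bread flour: 244.1 g; butter: 383.1 g

Scaling factor: 12/16 = 3/4 = 0.75.
vegetable oil: 2 lb × 3/4 × 16 oz/lb × 28.35 g/oz = 680.4 g
cornstarch: 1.5 oz × 3/4 × 28.35 g/oz ≈ 31.9 g
powdered sugar: 80 g × 3/4 ÷ 28.35 g/oz ≈ 2.1 oz
peanut butter: 90 g × 3/4 ÷ 28.35 g/oz ≈ 2.4 oz
bread flour: (2 cup + 9 tbsp = 2.5625 cup) × 3/4 × 127 g/cup ≈ 244.1 g
butter: (2 cup + 4 tbsp = 2.25 cup) × 3/4 × 227 g/cup ≈ 383.1 g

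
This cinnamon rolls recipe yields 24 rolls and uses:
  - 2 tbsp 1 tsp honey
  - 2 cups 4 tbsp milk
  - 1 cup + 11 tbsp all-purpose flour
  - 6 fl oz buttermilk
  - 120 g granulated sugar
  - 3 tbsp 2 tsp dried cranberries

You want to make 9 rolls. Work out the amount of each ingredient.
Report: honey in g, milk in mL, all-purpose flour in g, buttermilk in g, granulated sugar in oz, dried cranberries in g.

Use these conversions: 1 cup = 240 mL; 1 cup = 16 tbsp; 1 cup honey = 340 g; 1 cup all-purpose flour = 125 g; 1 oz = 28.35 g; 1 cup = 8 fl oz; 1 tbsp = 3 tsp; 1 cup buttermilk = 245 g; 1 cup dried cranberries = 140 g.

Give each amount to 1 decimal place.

honey: 18.6 g; milk: 202.5 mL; all-purpose flour: 79.1 g; buttermilk: 68.9 g; granulated sugar: 1.6 oz; dried cranberries: 12.0 g

Scaling factor: 9/24 = 3/8 = 0.375.
honey: (2 tbsp + 1 tsp = 7/3 tbsp) × 3/8 ÷ 16 tbsp/cup × 340 g/cup ≈ 18.6 g
milk: (2 cup + 4 tbsp = 2.25 cup) × 3/8 × 240 mL/cup = 202.5 mL
all-purpose flour: (1 cup + 11 tbsp = 1.6875 cup) × 3/8 × 125 g/cup ≈ 79.1 g
buttermilk: 6 fl oz × 3/8 ÷ 8 fl oz/cup × 245 g/cup ≈ 68.9 g
granulated sugar: 120 g × 3/8 ÷ 28.35 g/oz ≈ 1.6 oz
dried cranberries: (3 tbsp + 2 tsp = 11/3 tbsp) × 3/8 ÷ 16 tbsp/cup × 140 g/cup ≈ 12.0 g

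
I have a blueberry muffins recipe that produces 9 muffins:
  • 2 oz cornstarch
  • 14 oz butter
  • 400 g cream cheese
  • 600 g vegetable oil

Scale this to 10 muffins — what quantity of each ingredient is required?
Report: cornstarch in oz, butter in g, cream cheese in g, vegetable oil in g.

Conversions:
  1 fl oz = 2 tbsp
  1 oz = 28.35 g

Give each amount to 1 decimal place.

cornstarch: 2.2 oz; butter: 441.0 g; cream cheese: 444.4 g; vegetable oil: 666.7 g

Scaling factor: 10/9.
cornstarch: 2 oz × 10/9 ≈ 2.2 oz
butter: 14 oz × 10/9 × 28.35 g/oz = 441.0 g
cream cheese: 400 g × 10/9 ≈ 444.4 g
vegetable oil: 600 g × 10/9 ≈ 666.7 g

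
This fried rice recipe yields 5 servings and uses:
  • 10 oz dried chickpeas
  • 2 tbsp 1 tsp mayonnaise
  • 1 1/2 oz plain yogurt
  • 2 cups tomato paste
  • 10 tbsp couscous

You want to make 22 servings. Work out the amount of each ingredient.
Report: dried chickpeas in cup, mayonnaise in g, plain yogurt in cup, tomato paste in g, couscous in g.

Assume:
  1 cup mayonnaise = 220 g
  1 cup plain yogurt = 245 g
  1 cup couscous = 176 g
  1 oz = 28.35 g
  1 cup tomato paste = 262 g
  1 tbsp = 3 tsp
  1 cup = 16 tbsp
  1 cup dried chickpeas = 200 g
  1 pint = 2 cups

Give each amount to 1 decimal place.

Scaling factor: 22/5 = 4.4.
dried chickpeas: 10 oz × 22/5 × 28.35 g/oz ÷ 200 g/cup ≈ 6.2 cup
mayonnaise: (2 tbsp + 1 tsp = 7/3 tbsp) × 22/5 ÷ 16 tbsp/cup × 220 g/cup ≈ 141.2 g
plain yogurt: 1.5 oz × 22/5 × 28.35 g/oz ÷ 245 g/cup ≈ 0.8 cup
tomato paste: 2 cup × 22/5 × 262 g/cup = 2305.6 g
couscous: 10 tbsp × 22/5 ÷ 16 tbsp/cup × 176 g/cup = 484.0 g

dried chickpeas: 6.2 cup; mayonnaise: 141.2 g; plain yogurt: 0.8 cup; tomato paste: 2305.6 g; couscous: 484.0 g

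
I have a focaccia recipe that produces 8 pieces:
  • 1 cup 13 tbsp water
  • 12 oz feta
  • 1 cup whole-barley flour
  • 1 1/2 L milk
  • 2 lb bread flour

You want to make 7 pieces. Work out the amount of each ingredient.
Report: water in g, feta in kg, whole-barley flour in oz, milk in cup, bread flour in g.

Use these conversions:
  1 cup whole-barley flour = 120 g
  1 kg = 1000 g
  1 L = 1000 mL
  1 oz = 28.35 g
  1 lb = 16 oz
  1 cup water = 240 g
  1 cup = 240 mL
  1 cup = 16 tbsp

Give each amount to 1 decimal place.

water: 380.6 g; feta: 0.3 kg; whole-barley flour: 3.7 oz; milk: 5.5 cup; bread flour: 793.8 g

Scaling factor: 7/8 = 0.875.
water: (1 cup + 13 tbsp = 1.8125 cup) × 7/8 × 240 g/cup ≈ 380.6 g
feta: 12 oz × 7/8 × 28.35 g/oz ÷ 1000 g/kg ≈ 0.3 kg
whole-barley flour: 1 cup × 7/8 × 120 g/cup ÷ 28.35 g/oz ≈ 3.7 oz
milk: 1.5 L × 7/8 × 1000 mL/L ÷ 240 mL/cup ≈ 5.5 cup
bread flour: 2 lb × 7/8 × 16 oz/lb × 28.35 g/oz = 793.8 g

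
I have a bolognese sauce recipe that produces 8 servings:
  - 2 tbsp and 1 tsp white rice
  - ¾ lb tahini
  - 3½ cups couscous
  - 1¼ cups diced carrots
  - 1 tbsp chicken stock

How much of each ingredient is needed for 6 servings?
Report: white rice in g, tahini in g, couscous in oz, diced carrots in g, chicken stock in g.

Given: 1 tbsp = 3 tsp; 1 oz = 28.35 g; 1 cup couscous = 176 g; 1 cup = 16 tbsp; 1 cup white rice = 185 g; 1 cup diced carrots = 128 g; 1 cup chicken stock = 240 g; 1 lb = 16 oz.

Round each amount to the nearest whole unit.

white rice: 20 g; tahini: 255 g; couscous: 16 oz; diced carrots: 120 g; chicken stock: 11 g

Scaling factor: 6/8 = 3/4 = 0.75.
white rice: (2 tbsp + 1 tsp = 7/3 tbsp) × 3/4 ÷ 16 tbsp/cup × 185 g/cup ≈ 20 g
tahini: 0.75 lb × 3/4 × 16 oz/lb × 28.35 g/oz ≈ 255 g
couscous: 3.5 cup × 3/4 × 176 g/cup ÷ 28.35 g/oz ≈ 16 oz
diced carrots: 1.25 cup × 3/4 × 128 g/cup = 120 g
chicken stock: 1 tbsp × 3/4 ÷ 16 tbsp/cup × 240 g/cup ≈ 11 g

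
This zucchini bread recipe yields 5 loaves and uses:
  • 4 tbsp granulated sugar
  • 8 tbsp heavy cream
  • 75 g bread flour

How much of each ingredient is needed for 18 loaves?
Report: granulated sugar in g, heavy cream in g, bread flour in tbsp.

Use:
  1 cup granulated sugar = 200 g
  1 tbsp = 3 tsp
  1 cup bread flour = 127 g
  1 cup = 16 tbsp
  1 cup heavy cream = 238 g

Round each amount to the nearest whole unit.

Scaling factor: 18/5 = 3.6.
granulated sugar: 4 tbsp × 18/5 ÷ 16 tbsp/cup × 200 g/cup = 180 g
heavy cream: 8 tbsp × 18/5 ÷ 16 tbsp/cup × 238 g/cup ≈ 428 g
bread flour: 75 g × 18/5 ÷ 127 g/cup × 16 tbsp/cup ≈ 34 tbsp

granulated sugar: 180 g; heavy cream: 428 g; bread flour: 34 tbsp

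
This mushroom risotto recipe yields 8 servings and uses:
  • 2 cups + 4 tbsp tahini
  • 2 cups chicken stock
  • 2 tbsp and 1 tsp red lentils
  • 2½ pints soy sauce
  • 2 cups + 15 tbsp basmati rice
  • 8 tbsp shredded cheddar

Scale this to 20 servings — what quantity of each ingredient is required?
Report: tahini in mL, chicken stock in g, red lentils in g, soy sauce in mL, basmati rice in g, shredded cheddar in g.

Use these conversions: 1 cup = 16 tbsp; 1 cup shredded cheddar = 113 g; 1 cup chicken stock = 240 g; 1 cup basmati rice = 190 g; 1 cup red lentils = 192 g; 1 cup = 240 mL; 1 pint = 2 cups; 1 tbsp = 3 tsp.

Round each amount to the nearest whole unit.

tahini: 1350 mL; chicken stock: 1200 g; red lentils: 70 g; soy sauce: 3000 mL; basmati rice: 1395 g; shredded cheddar: 141 g

Scaling factor: 20/8 = 5/2 = 2.5.
tahini: (2 cup + 4 tbsp = 2.25 cup) × 5/2 × 240 mL/cup = 1350 mL
chicken stock: 2 cup × 5/2 × 240 g/cup = 1200 g
red lentils: (2 tbsp + 1 tsp = 7/3 tbsp) × 5/2 ÷ 16 tbsp/cup × 192 g/cup = 70 g
soy sauce: 2.5 pint × 5/2 × 2 cup/pint × 240 mL/cup = 3000 mL
basmati rice: (2 cup + 15 tbsp = 2.9375 cup) × 5/2 × 190 g/cup ≈ 1395 g
shredded cheddar: 8 tbsp × 5/2 ÷ 16 tbsp/cup × 113 g/cup ≈ 141 g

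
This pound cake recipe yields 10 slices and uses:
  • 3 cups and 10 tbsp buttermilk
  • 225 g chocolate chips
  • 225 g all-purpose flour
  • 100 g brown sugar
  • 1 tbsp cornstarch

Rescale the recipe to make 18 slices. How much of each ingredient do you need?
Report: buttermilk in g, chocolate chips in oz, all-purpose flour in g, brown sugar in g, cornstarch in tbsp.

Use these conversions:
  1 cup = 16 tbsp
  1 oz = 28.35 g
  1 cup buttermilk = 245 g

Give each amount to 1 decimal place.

Scaling factor: 18/10 = 9/5 = 1.8.
buttermilk: (3 cup + 10 tbsp = 3.625 cup) × 9/5 × 245 g/cup ≈ 1598.6 g
chocolate chips: 225 g × 9/5 ÷ 28.35 g/oz ≈ 14.3 oz
all-purpose flour: 225 g × 9/5 = 405.0 g
brown sugar: 100 g × 9/5 = 180.0 g
cornstarch: 1 tbsp × 9/5 = 1.8 tbsp

buttermilk: 1598.6 g; chocolate chips: 14.3 oz; all-purpose flour: 405.0 g; brown sugar: 180.0 g; cornstarch: 1.8 tbsp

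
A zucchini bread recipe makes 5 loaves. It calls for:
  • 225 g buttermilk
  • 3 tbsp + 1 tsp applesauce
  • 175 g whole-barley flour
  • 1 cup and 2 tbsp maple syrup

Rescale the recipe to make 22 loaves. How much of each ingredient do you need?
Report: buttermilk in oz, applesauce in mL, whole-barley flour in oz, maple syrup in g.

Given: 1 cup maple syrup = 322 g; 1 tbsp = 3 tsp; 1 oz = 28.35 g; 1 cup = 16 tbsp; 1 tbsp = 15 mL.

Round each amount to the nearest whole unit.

Scaling factor: 22/5 = 4.4.
buttermilk: 225 g × 22/5 ÷ 28.35 g/oz ≈ 35 oz
applesauce: (3 tbsp + 1 tsp = 10/3 tbsp) × 22/5 × 15 mL/tbsp = 220 mL
whole-barley flour: 175 g × 22/5 ÷ 28.35 g/oz ≈ 27 oz
maple syrup: (1 cup + 2 tbsp = 1.125 cup) × 22/5 × 322 g/cup ≈ 1594 g

buttermilk: 35 oz; applesauce: 220 mL; whole-barley flour: 27 oz; maple syrup: 1594 g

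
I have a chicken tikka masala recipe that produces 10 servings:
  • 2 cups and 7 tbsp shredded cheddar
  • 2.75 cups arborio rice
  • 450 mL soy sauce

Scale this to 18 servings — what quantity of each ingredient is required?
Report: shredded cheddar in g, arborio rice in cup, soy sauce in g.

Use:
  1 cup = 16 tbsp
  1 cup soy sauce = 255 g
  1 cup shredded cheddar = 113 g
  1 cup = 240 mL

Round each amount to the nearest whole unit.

Scaling factor: 18/10 = 9/5 = 1.8.
shredded cheddar: (2 cup + 7 tbsp = 2.4375 cup) × 9/5 × 113 g/cup ≈ 496 g
arborio rice: 2.75 cup × 9/5 ≈ 5 cup
soy sauce: 450 mL × 9/5 ÷ 240 mL/cup × 255 g/cup ≈ 861 g

shredded cheddar: 496 g; arborio rice: 5 cup; soy sauce: 861 g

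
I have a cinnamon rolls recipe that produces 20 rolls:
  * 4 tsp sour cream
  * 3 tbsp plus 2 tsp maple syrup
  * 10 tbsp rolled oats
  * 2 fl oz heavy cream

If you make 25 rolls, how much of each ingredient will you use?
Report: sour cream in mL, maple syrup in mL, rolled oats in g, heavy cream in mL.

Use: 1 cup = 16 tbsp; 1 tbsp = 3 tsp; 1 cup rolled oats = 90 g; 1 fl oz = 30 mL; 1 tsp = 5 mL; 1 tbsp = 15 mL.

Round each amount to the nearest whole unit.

sour cream: 25 mL; maple syrup: 69 mL; rolled oats: 70 g; heavy cream: 75 mL

Scaling factor: 25/20 = 5/4 = 1.25.
sour cream: 4 tsp × 5/4 × 5 mL/tsp = 25 mL
maple syrup: (3 tbsp + 2 tsp = 11/3 tbsp) × 5/4 × 15 mL/tbsp ≈ 69 mL
rolled oats: 10 tbsp × 5/4 ÷ 16 tbsp/cup × 90 g/cup ≈ 70 g
heavy cream: 2 fl oz × 5/4 × 30 mL/fl oz = 75 mL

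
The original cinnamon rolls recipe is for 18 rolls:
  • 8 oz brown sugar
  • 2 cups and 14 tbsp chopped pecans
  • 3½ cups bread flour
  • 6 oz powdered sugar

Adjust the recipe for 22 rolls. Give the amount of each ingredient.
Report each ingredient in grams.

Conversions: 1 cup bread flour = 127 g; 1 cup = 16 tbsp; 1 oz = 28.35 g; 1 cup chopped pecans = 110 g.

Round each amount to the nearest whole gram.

brown sugar: 277 g; chopped pecans: 387 g; bread flour: 543 g; powdered sugar: 208 g

Scaling factor: 22/18 = 11/9.
brown sugar: 8 oz × 11/9 × 28.35 g/oz ≈ 277 g
chopped pecans: (2 cup + 14 tbsp = 2.875 cup) × 11/9 × 110 g/cup ≈ 387 g
bread flour: 3.5 cup × 11/9 × 127 g/cup ≈ 543 g
powdered sugar: 6 oz × 11/9 × 28.35 g/oz ≈ 208 g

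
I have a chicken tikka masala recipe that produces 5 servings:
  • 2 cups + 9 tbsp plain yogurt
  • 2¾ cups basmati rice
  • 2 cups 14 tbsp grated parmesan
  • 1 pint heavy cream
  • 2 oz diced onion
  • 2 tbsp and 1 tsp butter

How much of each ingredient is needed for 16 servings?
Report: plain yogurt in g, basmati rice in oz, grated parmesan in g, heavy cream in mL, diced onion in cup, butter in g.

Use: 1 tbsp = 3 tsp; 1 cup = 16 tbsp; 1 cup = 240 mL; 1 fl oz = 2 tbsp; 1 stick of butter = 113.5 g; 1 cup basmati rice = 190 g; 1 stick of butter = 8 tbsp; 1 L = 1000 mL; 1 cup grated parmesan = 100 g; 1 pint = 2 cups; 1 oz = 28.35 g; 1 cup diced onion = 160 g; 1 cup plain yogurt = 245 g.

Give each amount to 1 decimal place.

plain yogurt: 2009.0 g; basmati rice: 59.0 oz; grated parmesan: 920.0 g; heavy cream: 1536.0 mL; diced onion: 1.1 cup; butter: 105.9 g

Scaling factor: 16/5 = 3.2.
plain yogurt: (2 cup + 9 tbsp = 2.5625 cup) × 16/5 × 245 g/cup = 2009.0 g
basmati rice: 2.75 cup × 16/5 × 190 g/cup ÷ 28.35 g/oz ≈ 59.0 oz
grated parmesan: (2 cup + 14 tbsp = 2.875 cup) × 16/5 × 100 g/cup = 920.0 g
heavy cream: 1 pint × 16/5 × 2 cup/pint × 240 mL/cup = 1536.0 mL
diced onion: 2 oz × 16/5 × 28.35 g/oz ÷ 160 g/cup ≈ 1.1 cup
butter: (2 tbsp + 1 tsp = 7/3 tbsp) × 16/5 ÷ 8 tbsp/stick × 113.5 g/stick ≈ 105.9 g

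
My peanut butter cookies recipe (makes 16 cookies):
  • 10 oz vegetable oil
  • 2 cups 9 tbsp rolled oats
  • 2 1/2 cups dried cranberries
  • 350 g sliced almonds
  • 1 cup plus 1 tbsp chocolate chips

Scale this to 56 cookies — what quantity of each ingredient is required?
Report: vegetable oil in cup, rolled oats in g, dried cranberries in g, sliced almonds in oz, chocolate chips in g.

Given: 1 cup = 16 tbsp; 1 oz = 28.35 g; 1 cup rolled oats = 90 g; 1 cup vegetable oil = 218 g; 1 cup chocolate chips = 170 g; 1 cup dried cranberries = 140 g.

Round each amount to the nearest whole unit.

vegetable oil: 5 cup; rolled oats: 807 g; dried cranberries: 1225 g; sliced almonds: 43 oz; chocolate chips: 632 g

Scaling factor: 56/16 = 7/2 = 3.5.
vegetable oil: 10 oz × 7/2 × 28.35 g/oz ÷ 218 g/cup ≈ 5 cup
rolled oats: (2 cup + 9 tbsp = 2.5625 cup) × 7/2 × 90 g/cup ≈ 807 g
dried cranberries: 2.5 cup × 7/2 × 140 g/cup = 1225 g
sliced almonds: 350 g × 7/2 ÷ 28.35 g/oz ≈ 43 oz
chocolate chips: (1 cup + 1 tbsp = 1.0625 cup) × 7/2 × 170 g/cup ≈ 632 g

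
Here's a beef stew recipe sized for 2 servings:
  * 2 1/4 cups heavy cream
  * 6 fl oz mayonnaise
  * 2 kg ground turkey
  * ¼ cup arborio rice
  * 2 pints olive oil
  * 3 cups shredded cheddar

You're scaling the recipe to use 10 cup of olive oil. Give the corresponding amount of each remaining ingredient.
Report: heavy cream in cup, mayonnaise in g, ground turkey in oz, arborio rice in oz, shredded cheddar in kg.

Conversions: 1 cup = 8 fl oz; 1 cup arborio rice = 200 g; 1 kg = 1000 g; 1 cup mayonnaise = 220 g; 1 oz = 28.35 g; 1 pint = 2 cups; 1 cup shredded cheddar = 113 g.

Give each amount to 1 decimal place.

heavy cream: 5.6 cup; mayonnaise: 412.5 g; ground turkey: 176.4 oz; arborio rice: 4.4 oz; shredded cheddar: 0.8 kg

The original recipe has 4 cup of olive oil, so the scaling factor is 10 ÷ 4 = 5/2 = 2.5.
heavy cream: 2.25 cup × 5/2 ≈ 5.6 cup
mayonnaise: 6 fl oz × 5/2 ÷ 8 fl oz/cup × 220 g/cup = 412.5 g
ground turkey: 2 kg × 5/2 × 1000 g/kg ÷ 28.35 g/oz ≈ 176.4 oz
arborio rice: 0.25 cup × 5/2 × 200 g/cup ÷ 28.35 g/oz ≈ 4.4 oz
shredded cheddar: 3 cup × 5/2 × 113 g/cup ÷ 1000 g/kg ≈ 0.8 kg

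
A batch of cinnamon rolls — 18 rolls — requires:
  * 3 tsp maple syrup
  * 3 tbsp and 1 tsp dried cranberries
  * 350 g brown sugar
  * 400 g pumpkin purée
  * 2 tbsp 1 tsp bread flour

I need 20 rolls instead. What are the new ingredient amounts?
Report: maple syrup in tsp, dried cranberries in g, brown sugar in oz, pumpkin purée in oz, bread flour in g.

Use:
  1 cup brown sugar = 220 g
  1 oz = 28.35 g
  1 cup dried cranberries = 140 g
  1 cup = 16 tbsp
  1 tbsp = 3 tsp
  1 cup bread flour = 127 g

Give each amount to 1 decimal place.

Scaling factor: 20/18 = 10/9.
maple syrup: 3 tsp × 10/9 ≈ 3.3 tsp
dried cranberries: (3 tbsp + 1 tsp = 10/3 tbsp) × 10/9 ÷ 16 tbsp/cup × 140 g/cup ≈ 32.4 g
brown sugar: 350 g × 10/9 ÷ 28.35 g/oz ≈ 13.7 oz
pumpkin purée: 400 g × 10/9 ÷ 28.35 g/oz ≈ 15.7 oz
bread flour: (2 tbsp + 1 tsp = 7/3 tbsp) × 10/9 ÷ 16 tbsp/cup × 127 g/cup ≈ 20.6 g

maple syrup: 3.3 tsp; dried cranberries: 32.4 g; brown sugar: 13.7 oz; pumpkin purée: 15.7 oz; bread flour: 20.6 g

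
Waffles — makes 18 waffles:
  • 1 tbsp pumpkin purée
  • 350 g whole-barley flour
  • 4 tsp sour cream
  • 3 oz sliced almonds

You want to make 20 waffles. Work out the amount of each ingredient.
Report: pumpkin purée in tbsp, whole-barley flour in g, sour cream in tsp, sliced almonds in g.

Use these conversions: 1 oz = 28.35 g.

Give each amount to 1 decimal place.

Scaling factor: 20/18 = 10/9.
pumpkin purée: 1 tbsp × 10/9 ≈ 1.1 tbsp
whole-barley flour: 350 g × 10/9 ≈ 388.9 g
sour cream: 4 tsp × 10/9 ≈ 4.4 tsp
sliced almonds: 3 oz × 10/9 × 28.35 g/oz = 94.5 g

pumpkin purée: 1.1 tbsp; whole-barley flour: 388.9 g; sour cream: 4.4 tsp; sliced almonds: 94.5 g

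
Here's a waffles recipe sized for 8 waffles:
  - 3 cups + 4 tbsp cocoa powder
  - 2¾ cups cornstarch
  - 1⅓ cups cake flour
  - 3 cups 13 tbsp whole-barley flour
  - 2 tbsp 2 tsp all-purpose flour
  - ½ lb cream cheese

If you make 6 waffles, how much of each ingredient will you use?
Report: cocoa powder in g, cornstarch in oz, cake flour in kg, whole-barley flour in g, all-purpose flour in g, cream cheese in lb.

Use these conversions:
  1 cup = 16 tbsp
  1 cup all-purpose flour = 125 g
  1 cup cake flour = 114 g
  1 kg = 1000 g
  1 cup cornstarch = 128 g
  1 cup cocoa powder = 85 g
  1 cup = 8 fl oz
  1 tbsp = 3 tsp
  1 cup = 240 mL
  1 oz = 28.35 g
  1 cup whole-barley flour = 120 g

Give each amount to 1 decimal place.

Scaling factor: 6/8 = 3/4 = 0.75.
cocoa powder: (3 cup + 4 tbsp = 3.25 cup) × 3/4 × 85 g/cup ≈ 207.2 g
cornstarch: 2.75 cup × 3/4 × 128 g/cup ÷ 28.35 g/oz ≈ 9.3 oz
cake flour: 4/3 cup × 3/4 × 114 g/cup ÷ 1000 g/kg ≈ 0.1 kg
whole-barley flour: (3 cup + 13 tbsp = 3.8125 cup) × 3/4 × 120 g/cup ≈ 343.1 g
all-purpose flour: (2 tbsp + 2 tsp = 8/3 tbsp) × 3/4 ÷ 16 tbsp/cup × 125 g/cup ≈ 15.6 g
cream cheese: 0.5 lb × 3/4 ≈ 0.4 lb

cocoa powder: 207.2 g; cornstarch: 9.3 oz; cake flour: 0.1 kg; whole-barley flour: 343.1 g; all-purpose flour: 15.6 g; cream cheese: 0.4 lb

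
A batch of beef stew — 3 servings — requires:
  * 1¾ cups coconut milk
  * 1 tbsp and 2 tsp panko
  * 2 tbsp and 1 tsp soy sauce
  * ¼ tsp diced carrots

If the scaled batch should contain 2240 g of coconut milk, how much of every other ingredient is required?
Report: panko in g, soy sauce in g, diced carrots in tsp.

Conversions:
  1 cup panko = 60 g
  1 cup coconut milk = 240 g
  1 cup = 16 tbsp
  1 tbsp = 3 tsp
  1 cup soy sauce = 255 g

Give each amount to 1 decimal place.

panko: 33.3 g; soy sauce: 198.3 g; diced carrots: 1.3 tsp

The original recipe has 420 g of coconut milk, so the scaling factor is 2240 ÷ 420 = 16/3.
panko: (1 tbsp + 2 tsp = 5/3 tbsp) × 16/3 ÷ 16 tbsp/cup × 60 g/cup ≈ 33.3 g
soy sauce: (2 tbsp + 1 tsp = 7/3 tbsp) × 16/3 ÷ 16 tbsp/cup × 255 g/cup ≈ 198.3 g
diced carrots: 0.25 tsp × 16/3 ≈ 1.3 tsp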